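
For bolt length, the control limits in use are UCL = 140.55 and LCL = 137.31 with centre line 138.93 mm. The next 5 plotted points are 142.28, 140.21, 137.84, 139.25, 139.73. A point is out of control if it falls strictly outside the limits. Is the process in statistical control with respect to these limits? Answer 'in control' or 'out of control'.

out of control

Compare each point to [137.31, 140.55]: sample 1 = 142.28 > UCL.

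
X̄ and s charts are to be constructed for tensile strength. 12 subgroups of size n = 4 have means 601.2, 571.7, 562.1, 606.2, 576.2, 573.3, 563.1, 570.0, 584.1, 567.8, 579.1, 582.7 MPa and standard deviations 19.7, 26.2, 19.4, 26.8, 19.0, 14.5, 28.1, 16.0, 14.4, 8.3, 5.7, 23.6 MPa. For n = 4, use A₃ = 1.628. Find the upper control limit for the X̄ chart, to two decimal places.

608.20

X̄̄ = (601.2 + 571.7 + 562.1 + 606.2 + 576.2 + 573.3 + 563.1 + 570.0 + 584.1 + 567.8 + 579.1 + 582.7) / 12 = 578.1250
s̄ = (19.7 + 26.2 + 19.4 + 26.8 + 19.0 + 14.5 + 28.1 + 16.0 + 14.4 + 8.3 + 5.7 + 23.6) / 12 = 18.4750
UCL = X̄̄ + A₃·s̄ = 578.1250 + 1.628 × 18.4750 = 608.2023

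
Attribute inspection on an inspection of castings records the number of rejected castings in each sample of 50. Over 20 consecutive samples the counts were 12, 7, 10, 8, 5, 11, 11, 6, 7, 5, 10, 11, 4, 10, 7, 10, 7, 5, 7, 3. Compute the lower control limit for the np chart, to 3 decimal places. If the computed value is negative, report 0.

p̄ = Σdᵢ / (k·n) = 156 / (20 × 50) = 0.15600
LCL = np̄ − 3·√(np̄(1−p̄)) = 7.8000 − 3 × 2.5658 = 0.1027

0.103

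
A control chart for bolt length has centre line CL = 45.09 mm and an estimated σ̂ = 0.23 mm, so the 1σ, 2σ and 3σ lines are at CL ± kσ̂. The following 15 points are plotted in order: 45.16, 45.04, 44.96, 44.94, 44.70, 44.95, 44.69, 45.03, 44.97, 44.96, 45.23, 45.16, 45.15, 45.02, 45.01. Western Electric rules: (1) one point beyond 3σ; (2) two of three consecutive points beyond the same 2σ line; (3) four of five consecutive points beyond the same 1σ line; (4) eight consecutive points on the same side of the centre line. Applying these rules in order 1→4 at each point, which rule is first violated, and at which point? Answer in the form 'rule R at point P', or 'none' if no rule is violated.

rule 4 at point 9

Zone of each point (C = within 1σ̂, B = 1σ̂–2σ̂, A = 2σ̂–3σ̂, * = beyond 3σ̂; sign = side of CL): 1:+C, 2:-C, 3:-C, 4:-C, 5:-B, 6:-C, 7:-B, 8:-C, 9:-C, 10:-C, 11:+C, 12:+C, 13:+C, 14:-C, 15:-C
Rule 4 (eight consecutive points on the same side of the centre line) is satisfied at point 9.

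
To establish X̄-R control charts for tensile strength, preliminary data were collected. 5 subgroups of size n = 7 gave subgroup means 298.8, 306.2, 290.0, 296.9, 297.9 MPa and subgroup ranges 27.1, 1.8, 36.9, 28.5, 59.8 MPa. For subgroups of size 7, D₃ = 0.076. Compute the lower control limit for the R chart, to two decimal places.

R̄ = (27.1 + 1.8 + 36.9 + 28.5 + 59.8) / 5 = 154.1000 / 5 = 30.8200
LCL_R = D₃·R̄ = 0.076 × 30.8200 = 2.3423

2.34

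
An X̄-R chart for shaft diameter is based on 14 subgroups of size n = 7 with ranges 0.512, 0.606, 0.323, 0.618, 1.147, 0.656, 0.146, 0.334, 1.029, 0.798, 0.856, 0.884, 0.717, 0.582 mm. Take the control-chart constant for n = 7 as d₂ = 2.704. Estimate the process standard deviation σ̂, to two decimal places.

R̄ = (0.512 + 0.606 + 0.323 + 0.618 + 1.147 + 0.656 + 0.146 + 0.334 + 1.029 + 0.798 + 0.856 + 0.884 + 0.717 + 0.582) / 14 = 0.6577
σ̂ = R̄ / d₂ = 0.6577 / 2.704 = 0.2432

0.24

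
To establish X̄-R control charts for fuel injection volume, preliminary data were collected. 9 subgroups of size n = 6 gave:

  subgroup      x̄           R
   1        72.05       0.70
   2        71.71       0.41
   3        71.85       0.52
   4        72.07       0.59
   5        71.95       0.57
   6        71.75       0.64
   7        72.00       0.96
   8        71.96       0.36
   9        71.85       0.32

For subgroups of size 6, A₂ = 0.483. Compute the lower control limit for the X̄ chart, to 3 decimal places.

X̄̄ = (72.05 + 71.71 + 71.85 + 72.07 + 71.95 + 71.75 + 72.00 + 71.96 + 71.85) / 9 = 647.1900 / 9 = 71.9100
R̄ = (0.70 + 0.41 + 0.52 + 0.59 + 0.57 + 0.64 + 0.96 + 0.36 + 0.32) / 9 = 5.0700 / 9 = 0.5633
LCL = X̄̄ − A₂·R̄ = 71.9100 − 0.483 × 0.5633 = 71.6379

71.638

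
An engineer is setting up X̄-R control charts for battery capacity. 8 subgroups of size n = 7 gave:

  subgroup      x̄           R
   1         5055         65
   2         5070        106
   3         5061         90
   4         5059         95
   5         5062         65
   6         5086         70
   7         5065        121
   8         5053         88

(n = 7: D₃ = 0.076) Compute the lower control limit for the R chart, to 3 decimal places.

6.650

R̄ = (65 + 106 + 90 + 95 + 65 + 70 + 121 + 88) / 8 = 700.0000 / 8 = 87.5000
LCL_R = D₃·R̄ = 0.076 × 87.5000 = 6.6500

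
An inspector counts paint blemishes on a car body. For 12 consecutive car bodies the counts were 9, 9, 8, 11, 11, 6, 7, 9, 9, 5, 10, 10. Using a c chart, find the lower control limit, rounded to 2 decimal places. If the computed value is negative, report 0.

c̄ = (9 + 9 + 8 + 11 + 11 + 6 + 7 + 9 + 9 + 5 + 10 + 10) / 12 = 104 / 12 = 8.6667
LCL = c̄ − 3√c̄ = 8.6667 − 3 × 2.9439 = -0.1651 → 0 (cannot be negative)

0.00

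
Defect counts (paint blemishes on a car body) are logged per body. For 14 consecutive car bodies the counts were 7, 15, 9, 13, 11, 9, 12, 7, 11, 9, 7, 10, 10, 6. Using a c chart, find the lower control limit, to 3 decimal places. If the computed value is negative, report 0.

c̄ = (7 + 15 + 9 + 13 + 11 + 9 + 12 + 7 + 11 + 9 + 7 + 10 + 10 + 6) / 14 = 136 / 14 = 9.7143
LCL = c̄ − 3√c̄ = 9.7143 − 3 × 3.1168 = 0.3640

0.364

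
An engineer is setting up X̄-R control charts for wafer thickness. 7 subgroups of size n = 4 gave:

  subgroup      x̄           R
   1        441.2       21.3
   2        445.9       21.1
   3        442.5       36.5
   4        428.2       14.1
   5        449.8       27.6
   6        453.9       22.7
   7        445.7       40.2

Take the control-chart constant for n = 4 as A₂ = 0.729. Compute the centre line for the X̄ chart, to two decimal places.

X̄̄ = (441.2 + 445.9 + 442.5 + 428.2 + 449.8 + 453.9 + 445.7) / 7 = 3107.2000 / 7 = 443.8857
CL = X̄̄ = 443.8857

443.89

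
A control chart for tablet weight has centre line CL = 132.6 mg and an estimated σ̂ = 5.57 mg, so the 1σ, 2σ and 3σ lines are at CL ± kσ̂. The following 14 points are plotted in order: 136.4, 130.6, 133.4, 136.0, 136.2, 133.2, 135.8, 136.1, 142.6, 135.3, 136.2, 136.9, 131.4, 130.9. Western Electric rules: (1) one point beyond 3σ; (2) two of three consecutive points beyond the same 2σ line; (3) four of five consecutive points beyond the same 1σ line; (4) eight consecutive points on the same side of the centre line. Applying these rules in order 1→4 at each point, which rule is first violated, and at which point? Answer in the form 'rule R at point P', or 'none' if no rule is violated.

Zone of each point (C = within 1σ̂, B = 1σ̂–2σ̂, A = 2σ̂–3σ̂, * = beyond 3σ̂; sign = side of CL): 1:+C, 2:-C, 3:+C, 4:+C, 5:+C, 6:+C, 7:+C, 8:+C, 9:+B, 10:+C, 11:+C, 12:+C, 13:-C, 14:-C
Rule 4 (eight consecutive points on the same side of the centre line) is satisfied at point 10.

rule 4 at point 10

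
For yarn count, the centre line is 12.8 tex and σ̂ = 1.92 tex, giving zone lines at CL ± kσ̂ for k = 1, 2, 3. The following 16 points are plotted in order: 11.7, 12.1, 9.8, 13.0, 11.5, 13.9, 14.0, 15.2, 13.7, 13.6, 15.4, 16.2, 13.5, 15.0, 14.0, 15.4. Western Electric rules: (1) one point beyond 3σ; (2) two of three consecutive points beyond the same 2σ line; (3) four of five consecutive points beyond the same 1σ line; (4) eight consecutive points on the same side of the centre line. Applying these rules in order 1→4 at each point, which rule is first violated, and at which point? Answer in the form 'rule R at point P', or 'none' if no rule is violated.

Zone of each point (C = within 1σ̂, B = 1σ̂–2σ̂, A = 2σ̂–3σ̂, * = beyond 3σ̂; sign = side of CL): 1:-C, 2:-C, 3:-B, 4:+C, 5:-C, 6:+C, 7:+C, 8:+B, 9:+C, 10:+C, 11:+B, 12:+B, 13:+C, 14:+B, 15:+C, 16:+B
Rule 4 (eight consecutive points on the same side of the centre line) is satisfied at point 13.

rule 4 at point 13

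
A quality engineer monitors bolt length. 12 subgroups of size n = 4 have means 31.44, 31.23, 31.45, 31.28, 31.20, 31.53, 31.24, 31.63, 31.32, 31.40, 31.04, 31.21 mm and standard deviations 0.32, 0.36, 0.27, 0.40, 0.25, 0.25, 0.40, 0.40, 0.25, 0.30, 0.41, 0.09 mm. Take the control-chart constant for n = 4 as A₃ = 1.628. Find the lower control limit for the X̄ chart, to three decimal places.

30.829

X̄̄ = (31.44 + 31.23 + 31.45 + 31.28 + 31.20 + 31.53 + 31.24 + 31.63 + 31.32 + 31.40 + 31.04 + 31.21) / 12 = 31.3308
s̄ = (0.32 + 0.36 + 0.27 + 0.40 + 0.25 + 0.25 + 0.40 + 0.40 + 0.25 + 0.30 + 0.41 + 0.09) / 12 = 0.3083
LCL = X̄̄ − A₃·s̄ = 31.3308 − 1.628 × 0.3083 = 30.8289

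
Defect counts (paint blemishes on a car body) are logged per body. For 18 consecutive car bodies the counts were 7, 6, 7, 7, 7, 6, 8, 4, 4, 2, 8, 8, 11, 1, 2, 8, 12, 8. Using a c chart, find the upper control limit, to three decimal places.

c̄ = (7 + 6 + 7 + 7 + 7 + 6 + 8 + 4 + 4 + 2 + 8 + 8 + 11 + 1 + 2 + 8 + 12 + 8) / 18 = 116 / 18 = 6.4444
UCL = c̄ + 3√c̄ = 6.4444 + 3 × √6.4444 = 6.4444 + 3 × 2.5386 = 14.0602

14.060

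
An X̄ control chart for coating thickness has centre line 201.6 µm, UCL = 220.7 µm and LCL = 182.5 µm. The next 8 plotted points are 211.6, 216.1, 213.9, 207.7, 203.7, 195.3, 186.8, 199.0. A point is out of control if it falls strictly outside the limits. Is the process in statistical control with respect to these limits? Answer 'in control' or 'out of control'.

All 8 points lie within [182.5, 220.7].

in control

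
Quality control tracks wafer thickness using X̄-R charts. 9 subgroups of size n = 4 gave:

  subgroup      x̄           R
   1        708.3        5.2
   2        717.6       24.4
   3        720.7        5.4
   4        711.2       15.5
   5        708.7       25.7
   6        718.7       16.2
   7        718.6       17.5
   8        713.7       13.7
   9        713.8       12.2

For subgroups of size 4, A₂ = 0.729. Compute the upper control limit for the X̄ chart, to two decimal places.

X̄̄ = (708.3 + 717.6 + 720.7 + 711.2 + 708.7 + 718.7 + 718.6 + 713.7 + 713.8) / 9 = 6431.3000 / 9 = 714.5889
R̄ = (5.2 + 24.4 + 5.4 + 15.5 + 25.7 + 16.2 + 17.5 + 13.7 + 12.2) / 9 = 135.8000 / 9 = 15.0889
UCL = X̄̄ + A₂·R̄ = 714.5889 + 0.729 × 15.0889 = 725.5887

725.59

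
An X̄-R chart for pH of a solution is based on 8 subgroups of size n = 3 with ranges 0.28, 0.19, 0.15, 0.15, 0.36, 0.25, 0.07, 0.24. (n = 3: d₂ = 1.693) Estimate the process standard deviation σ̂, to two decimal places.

0.12

R̄ = (0.28 + 0.19 + 0.15 + 0.15 + 0.36 + 0.25 + 0.07 + 0.24) / 8 = 0.2112
σ̂ = R̄ / d₂ = 0.2112 / 1.693 = 0.1248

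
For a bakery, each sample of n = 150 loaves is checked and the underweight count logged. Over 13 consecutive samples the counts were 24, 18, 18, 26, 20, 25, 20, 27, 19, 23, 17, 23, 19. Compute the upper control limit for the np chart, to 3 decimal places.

p̄ = Σdᵢ / (k·n) = 279 / (13 × 150) = 0.14308
UCL = np̄ + 3·√(np̄(1−p̄)) = 21.4615 + 3 × √(21.4615×0.85692) = 21.4615 + 3 × 4.2885 = 34.3269

34.327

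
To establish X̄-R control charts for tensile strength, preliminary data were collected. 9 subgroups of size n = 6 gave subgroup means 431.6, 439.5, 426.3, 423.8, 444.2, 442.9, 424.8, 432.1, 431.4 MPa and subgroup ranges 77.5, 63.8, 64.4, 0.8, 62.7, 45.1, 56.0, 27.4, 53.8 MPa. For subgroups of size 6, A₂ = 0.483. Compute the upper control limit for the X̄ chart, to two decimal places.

X̄̄ = (431.6 + 439.5 + 426.3 + 423.8 + 444.2 + 442.9 + 424.8 + 432.1 + 431.4) / 9 = 3896.6000 / 9 = 432.9556
R̄ = (77.5 + 63.8 + 64.4 + 0.8 + 62.7 + 45.1 + 56.0 + 27.4 + 53.8) / 9 = 451.5000 / 9 = 50.1667
UCL = X̄̄ + A₂·R̄ = 432.9556 + 0.483 × 50.1667 = 457.1861

457.19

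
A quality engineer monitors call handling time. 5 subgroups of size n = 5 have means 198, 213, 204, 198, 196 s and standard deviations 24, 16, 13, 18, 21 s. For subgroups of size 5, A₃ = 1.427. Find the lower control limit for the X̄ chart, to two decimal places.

X̄̄ = (198 + 213 + 204 + 198 + 196) / 5 = 201.8000
s̄ = (24 + 16 + 13 + 18 + 21) / 5 = 18.4000
LCL = X̄̄ − A₃·s̄ = 201.8000 − 1.427 × 18.4000 = 175.5432

175.54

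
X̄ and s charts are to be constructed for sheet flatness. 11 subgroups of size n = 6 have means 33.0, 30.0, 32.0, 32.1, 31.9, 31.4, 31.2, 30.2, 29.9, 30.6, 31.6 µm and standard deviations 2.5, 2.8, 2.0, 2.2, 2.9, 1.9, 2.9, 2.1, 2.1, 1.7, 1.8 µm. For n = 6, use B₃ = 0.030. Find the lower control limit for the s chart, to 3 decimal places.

s̄ = (2.5 + 2.8 + 2.0 + 2.2 + 2.9 + 1.9 + 2.9 + 2.1 + 2.1 + 1.7 + 1.8) / 11 = 2.2636
LCL_s = B₃·s̄ = 0.030 × 2.2636 = 0.0679

0.068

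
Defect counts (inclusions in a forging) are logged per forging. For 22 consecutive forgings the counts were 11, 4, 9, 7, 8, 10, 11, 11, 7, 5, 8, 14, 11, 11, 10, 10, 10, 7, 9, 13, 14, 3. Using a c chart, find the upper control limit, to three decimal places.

18.340

c̄ = (11 + 4 + 9 + 7 + 8 + 10 + 11 + 11 + 7 + 5 + 8 + 14 + 11 + 11 + 10 + 10 + 10 + 7 + 9 + 13 + 14 + 3) / 22 = 203 / 22 = 9.2273
UCL = c̄ + 3√c̄ = 9.2273 + 3 × √9.2273 = 9.2273 + 3 × 3.0376 = 18.3402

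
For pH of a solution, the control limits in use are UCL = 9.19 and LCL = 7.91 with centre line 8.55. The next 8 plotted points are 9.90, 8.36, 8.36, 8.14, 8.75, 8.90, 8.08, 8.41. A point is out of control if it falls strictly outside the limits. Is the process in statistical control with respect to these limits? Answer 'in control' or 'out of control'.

Compare each point to [7.91, 9.19]: sample 1 = 9.90 > UCL.

out of control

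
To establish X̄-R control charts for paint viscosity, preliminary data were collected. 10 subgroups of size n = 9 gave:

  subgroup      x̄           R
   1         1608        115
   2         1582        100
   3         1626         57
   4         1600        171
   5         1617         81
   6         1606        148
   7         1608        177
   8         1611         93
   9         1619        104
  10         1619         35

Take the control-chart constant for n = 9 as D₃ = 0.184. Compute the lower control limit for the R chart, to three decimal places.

19.890

R̄ = (115 + 100 + 57 + 171 + 81 + 148 + 177 + 93 + 104 + 35) / 10 = 1081.0000 / 10 = 108.1000
LCL_R = D₃·R̄ = 0.184 × 108.1000 = 19.8904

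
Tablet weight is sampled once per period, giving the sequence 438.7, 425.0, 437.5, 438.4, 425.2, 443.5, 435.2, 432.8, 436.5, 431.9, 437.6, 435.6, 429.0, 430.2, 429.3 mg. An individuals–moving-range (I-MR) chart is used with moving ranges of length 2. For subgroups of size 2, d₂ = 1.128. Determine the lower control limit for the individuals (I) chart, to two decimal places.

X̄ = (438.7 + 425.0 + 437.5 + 438.4 + 425.2 + 443.5 + 435.2 + 432.8 + 436.5 + 431.9 + 437.6 + 435.6 + 429.0 + 430.2 + 429.3) / 15 = 433.7600
Moving ranges: 13.7, 12.5, 0.9, 13.2, 18.3, 8.3, 2.4, 3.7, 4.6, 5.7, 2.0, 6.6, 1.2, 0.9; M̄R̄ = 94.0000 / 14 = 6.7143
LCL = X̄ − 3·M̄R̄/d₂ = 433.7600 − 3 × 6.7143 / 1.128 = 415.9029

415.90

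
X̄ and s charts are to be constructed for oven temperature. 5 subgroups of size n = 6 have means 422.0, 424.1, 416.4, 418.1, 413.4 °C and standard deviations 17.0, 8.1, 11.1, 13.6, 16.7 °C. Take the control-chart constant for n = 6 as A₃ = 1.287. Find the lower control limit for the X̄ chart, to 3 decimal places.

401.683

X̄̄ = (422.0 + 424.1 + 416.4 + 418.1 + 413.4) / 5 = 418.8000
s̄ = (17.0 + 8.1 + 11.1 + 13.6 + 16.7) / 5 = 13.3000
LCL = X̄̄ − A₃·s̄ = 418.8000 − 1.287 × 13.3000 = 401.6829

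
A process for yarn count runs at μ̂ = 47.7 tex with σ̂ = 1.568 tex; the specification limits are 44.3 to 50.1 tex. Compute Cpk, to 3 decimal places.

0.510

Cpu = (USL − μ̂) / (3σ̂) = (50.1 − 47.7) / (3 × 1.568) = 0.5102; Cpl = (μ̂ − LSL) / (3σ̂) = (47.7 − 44.3) / (3 × 1.568) = 0.7228; Cpk = min(Cpu, Cpl) = 0.5102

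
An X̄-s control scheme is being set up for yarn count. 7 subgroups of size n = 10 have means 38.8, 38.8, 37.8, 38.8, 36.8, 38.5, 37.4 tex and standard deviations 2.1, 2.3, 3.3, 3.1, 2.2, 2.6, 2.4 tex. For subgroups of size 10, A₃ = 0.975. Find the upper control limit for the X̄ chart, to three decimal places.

X̄̄ = (38.8 + 38.8 + 37.8 + 38.8 + 36.8 + 38.5 + 37.4) / 7 = 38.1286
s̄ = (2.1 + 2.3 + 3.3 + 3.1 + 2.2 + 2.6 + 2.4) / 7 = 2.5714
UCL = X̄̄ + A₃·s̄ = 38.1286 + 0.975 × 2.5714 = 40.6357

40.636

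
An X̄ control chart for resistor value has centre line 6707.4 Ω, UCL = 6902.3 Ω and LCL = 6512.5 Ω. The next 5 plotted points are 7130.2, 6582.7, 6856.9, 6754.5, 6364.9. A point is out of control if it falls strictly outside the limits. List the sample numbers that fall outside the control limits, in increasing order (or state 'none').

1, 5

Compare each point to [6512.5, 6902.3]: sample 1 = 7130.2 > UCL; sample 5 = 6364.9 < LCL.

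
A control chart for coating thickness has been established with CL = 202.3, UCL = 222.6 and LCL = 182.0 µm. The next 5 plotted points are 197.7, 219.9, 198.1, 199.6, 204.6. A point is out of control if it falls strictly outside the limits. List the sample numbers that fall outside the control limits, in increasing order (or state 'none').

none

All 5 points lie within [182.0, 222.6].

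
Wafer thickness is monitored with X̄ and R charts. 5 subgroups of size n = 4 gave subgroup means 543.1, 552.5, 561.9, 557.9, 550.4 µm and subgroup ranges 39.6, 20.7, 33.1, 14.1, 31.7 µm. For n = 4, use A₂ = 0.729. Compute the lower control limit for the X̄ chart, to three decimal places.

532.865

X̄̄ = (543.1 + 552.5 + 561.9 + 557.9 + 550.4) / 5 = 2765.8000 / 5 = 553.1600
R̄ = (39.6 + 20.7 + 33.1 + 14.1 + 31.7) / 5 = 139.2000 / 5 = 27.8400
LCL = X̄̄ − A₂·R̄ = 553.1600 − 0.729 × 27.8400 = 532.8646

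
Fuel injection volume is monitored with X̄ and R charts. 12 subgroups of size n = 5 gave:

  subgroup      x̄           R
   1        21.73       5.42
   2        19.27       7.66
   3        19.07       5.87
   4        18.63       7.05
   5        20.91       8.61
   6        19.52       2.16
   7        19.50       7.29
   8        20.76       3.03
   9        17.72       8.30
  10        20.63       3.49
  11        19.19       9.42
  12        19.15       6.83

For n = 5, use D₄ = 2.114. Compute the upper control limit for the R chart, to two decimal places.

R̄ = (5.42 + 7.66 + 5.87 + 7.05 + 8.61 + 2.16 + 7.29 + 3.03 + 8.30 + 3.49 + 9.42 + 6.83) / 12 = 75.1300 / 12 = 6.2608
UCL_R = D₄·R̄ = 2.114 × 6.2608 = 13.2354

13.24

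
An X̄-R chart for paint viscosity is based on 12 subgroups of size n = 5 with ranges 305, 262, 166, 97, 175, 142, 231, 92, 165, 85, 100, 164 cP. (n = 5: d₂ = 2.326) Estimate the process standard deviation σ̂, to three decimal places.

71.081

R̄ = (305 + 262 + 166 + 97 + 175 + 142 + 231 + 92 + 165 + 85 + 100 + 164) / 12 = 165.3333
σ̂ = R̄ / d₂ = 165.3333 / 2.326 = 71.0805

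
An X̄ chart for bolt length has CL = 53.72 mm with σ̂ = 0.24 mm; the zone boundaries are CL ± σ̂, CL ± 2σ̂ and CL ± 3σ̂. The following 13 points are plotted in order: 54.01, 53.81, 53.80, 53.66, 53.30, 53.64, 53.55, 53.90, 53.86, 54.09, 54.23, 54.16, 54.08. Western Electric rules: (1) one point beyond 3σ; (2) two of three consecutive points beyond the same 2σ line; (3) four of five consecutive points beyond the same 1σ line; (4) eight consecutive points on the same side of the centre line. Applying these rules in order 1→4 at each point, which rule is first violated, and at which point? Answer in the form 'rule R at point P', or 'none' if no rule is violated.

Zone of each point (C = within 1σ̂, B = 1σ̂–2σ̂, A = 2σ̂–3σ̂, * = beyond 3σ̂; sign = side of CL): 1:+B, 2:+C, 3:+C, 4:-C, 5:-B, 6:-C, 7:-C, 8:+C, 9:+C, 10:+B, 11:+A, 12:+B, 13:+B
Rule 3 (four of five consecutive points beyond the same 1σ limit) is satisfied at point 13.

rule 3 at point 13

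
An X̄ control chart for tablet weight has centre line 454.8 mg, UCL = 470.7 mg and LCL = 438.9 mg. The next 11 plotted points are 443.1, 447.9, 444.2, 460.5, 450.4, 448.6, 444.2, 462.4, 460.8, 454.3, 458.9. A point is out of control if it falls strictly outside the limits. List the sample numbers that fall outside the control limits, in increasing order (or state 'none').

none

All 11 points lie within [438.9, 470.7].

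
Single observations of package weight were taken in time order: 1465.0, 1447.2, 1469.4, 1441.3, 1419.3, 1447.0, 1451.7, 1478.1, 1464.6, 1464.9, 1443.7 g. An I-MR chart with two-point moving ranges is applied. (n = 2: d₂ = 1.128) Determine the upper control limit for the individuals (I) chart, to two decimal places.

1502.75

X̄ = (1465.0 + 1447.2 + 1469.4 + 1441.3 + 1419.3 + 1447.0 + 1451.7 + 1478.1 + 1464.6 + 1464.9 + 1443.7) / 11 = 1453.8364
Moving ranges: 17.8, 22.2, 28.1, 22.0, 27.7, 4.7, 26.4, 13.5, 0.3, 21.2; M̄R̄ = 183.9000 / 10 = 18.3900
UCL = X̄ + 3·M̄R̄/d₂ = 1453.8364 + 3 × 18.3900 / 1.128 = 1502.7459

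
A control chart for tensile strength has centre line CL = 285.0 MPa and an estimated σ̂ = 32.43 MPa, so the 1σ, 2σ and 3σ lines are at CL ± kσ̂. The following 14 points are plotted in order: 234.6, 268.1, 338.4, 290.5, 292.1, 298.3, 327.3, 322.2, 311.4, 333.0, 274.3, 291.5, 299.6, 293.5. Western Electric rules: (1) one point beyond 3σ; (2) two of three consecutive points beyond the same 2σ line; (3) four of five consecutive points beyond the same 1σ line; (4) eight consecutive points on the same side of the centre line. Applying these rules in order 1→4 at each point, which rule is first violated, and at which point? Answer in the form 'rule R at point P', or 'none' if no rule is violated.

rule 4 at point 10

Zone of each point (C = within 1σ̂, B = 1σ̂–2σ̂, A = 2σ̂–3σ̂, * = beyond 3σ̂; sign = side of CL): 1:-B, 2:-C, 3:+B, 4:+C, 5:+C, 6:+C, 7:+B, 8:+B, 9:+C, 10:+B, 11:-C, 12:+C, 13:+C, 14:+C
Rule 4 (eight consecutive points on the same side of the centre line) is satisfied at point 10.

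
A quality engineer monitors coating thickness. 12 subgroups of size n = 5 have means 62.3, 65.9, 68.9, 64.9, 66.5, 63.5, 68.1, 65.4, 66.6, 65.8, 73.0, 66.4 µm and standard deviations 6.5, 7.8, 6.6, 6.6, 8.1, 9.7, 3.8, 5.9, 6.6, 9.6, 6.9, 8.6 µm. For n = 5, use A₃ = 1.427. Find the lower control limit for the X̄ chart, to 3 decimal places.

56.132

X̄̄ = (62.3 + 65.9 + 68.9 + 64.9 + 66.5 + 63.5 + 68.1 + 65.4 + 66.6 + 65.8 + 73.0 + 66.4) / 12 = 66.4417
s̄ = (6.5 + 7.8 + 6.6 + 6.6 + 8.1 + 9.7 + 3.8 + 5.9 + 6.6 + 9.6 + 6.9 + 8.6) / 12 = 7.2250
LCL = X̄̄ − A₃·s̄ = 66.4417 − 1.427 × 7.2250 = 56.1316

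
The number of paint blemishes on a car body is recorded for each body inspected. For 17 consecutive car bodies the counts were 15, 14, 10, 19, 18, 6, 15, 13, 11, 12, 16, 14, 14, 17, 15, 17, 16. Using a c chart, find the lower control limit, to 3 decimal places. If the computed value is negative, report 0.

c̄ = (15 + 14 + 10 + 19 + 18 + 6 + 15 + 13 + 11 + 12 + 16 + 14 + 14 + 17 + 15 + 17 + 16) / 17 = 242 / 17 = 14.2353
LCL = c̄ − 3√c̄ = 14.2353 − 3 × 3.7730 = 2.9164

2.916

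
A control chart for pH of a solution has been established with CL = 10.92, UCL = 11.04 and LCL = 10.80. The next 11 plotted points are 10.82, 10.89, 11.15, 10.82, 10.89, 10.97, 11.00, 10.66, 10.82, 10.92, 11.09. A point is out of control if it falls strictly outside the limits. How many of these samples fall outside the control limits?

3

Compare each point to [10.80, 11.04]: sample 3 = 11.15 > UCL; sample 8 = 10.66 < LCL; sample 11 = 11.09 > UCL.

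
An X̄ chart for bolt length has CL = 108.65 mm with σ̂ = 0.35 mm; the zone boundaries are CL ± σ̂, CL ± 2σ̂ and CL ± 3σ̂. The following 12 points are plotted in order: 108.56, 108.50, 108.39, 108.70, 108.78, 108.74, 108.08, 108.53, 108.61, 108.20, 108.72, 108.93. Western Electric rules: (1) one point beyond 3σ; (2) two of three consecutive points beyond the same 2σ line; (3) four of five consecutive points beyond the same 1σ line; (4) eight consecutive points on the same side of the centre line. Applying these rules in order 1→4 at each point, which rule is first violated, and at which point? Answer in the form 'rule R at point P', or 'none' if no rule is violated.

Zone of each point (C = within 1σ̂, B = 1σ̂–2σ̂, A = 2σ̂–3σ̂, * = beyond 3σ̂; sign = side of CL): 1:-C, 2:-C, 3:-C, 4:+C, 5:+C, 6:+C, 7:-B, 8:-C, 9:-C, 10:-B, 11:+C, 12:+C
No rule fires across all 12 points.

none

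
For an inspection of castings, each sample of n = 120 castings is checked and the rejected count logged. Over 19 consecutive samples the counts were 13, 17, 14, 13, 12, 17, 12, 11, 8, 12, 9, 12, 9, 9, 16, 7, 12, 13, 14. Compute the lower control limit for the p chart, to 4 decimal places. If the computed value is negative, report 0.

0.0184

p̄ = Σdᵢ / (k·n) = 230 / (19 × 120) = 0.10088
LCL = p̄ − 3·√(p̄(1−p̄)/n) = 0.10088 − 3 × 0.02749 = 0.01840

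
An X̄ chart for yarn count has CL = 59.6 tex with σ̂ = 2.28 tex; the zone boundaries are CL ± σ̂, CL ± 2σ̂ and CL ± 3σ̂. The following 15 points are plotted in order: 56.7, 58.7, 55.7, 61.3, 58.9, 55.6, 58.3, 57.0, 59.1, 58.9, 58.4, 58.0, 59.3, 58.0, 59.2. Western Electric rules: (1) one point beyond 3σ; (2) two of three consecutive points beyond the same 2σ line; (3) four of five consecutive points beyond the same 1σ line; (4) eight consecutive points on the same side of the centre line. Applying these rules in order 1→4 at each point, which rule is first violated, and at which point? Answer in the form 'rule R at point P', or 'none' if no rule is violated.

rule 4 at point 12

Zone of each point (C = within 1σ̂, B = 1σ̂–2σ̂, A = 2σ̂–3σ̂, * = beyond 3σ̂; sign = side of CL): 1:-B, 2:-C, 3:-B, 4:+C, 5:-C, 6:-B, 7:-C, 8:-B, 9:-C, 10:-C, 11:-C, 12:-C, 13:-C, 14:-C, 15:-C
Rule 4 (eight consecutive points on the same side of the centre line) is satisfied at point 12.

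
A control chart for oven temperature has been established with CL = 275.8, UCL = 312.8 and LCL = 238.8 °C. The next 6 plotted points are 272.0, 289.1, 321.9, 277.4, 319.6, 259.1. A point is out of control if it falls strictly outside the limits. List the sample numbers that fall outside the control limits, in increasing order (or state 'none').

Compare each point to [238.8, 312.8]: sample 3 = 321.9 > UCL; sample 5 = 319.6 > UCL.

3, 5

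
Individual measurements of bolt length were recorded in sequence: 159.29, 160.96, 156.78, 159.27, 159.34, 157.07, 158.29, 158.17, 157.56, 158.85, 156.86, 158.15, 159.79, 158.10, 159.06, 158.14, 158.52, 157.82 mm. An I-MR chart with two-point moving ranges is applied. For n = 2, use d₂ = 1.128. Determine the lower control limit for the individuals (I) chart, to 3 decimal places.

154.771

X̄ = (159.29 + 160.96 + 156.78 + 159.27 + 159.34 + 157.07 + 158.29 + 158.17 + 157.56 + 158.85 + 156.86 + 158.15 + 159.79 + 158.10 + 159.06 + 158.14 + 158.52 + 157.82) / 18 = 158.4456
Moving ranges: 1.67, 4.18, 2.49, 0.07, 2.27, 1.22, 0.12, 0.61, 1.29, 1.99, 1.29, 1.64, 1.69, 0.96, 0.92, 0.38, 0.70; M̄R̄ = 23.4900 / 17 = 1.3818
LCL = X̄ − 3·M̄R̄/d₂ = 158.4456 − 3 × 1.3818 / 1.128 = 154.7706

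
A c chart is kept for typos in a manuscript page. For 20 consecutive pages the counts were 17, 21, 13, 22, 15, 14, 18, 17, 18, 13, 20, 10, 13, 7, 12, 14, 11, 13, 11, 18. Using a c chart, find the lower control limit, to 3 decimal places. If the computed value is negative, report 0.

c̄ = (17 + 21 + 13 + 22 + 15 + 14 + 18 + 17 + 18 + 13 + 20 + 10 + 13 + 7 + 12 + 14 + 11 + 13 + 11 + 18) / 20 = 297 / 20 = 14.8500
LCL = c̄ − 3√c̄ = 14.8500 − 3 × 3.8536 = 3.2893

3.289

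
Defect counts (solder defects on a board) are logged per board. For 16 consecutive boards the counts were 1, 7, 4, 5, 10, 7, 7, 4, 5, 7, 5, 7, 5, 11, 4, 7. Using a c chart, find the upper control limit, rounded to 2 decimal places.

13.35

c̄ = (1 + 7 + 4 + 5 + 10 + 7 + 7 + 4 + 5 + 7 + 5 + 7 + 5 + 11 + 4 + 7) / 16 = 96 / 16 = 6.0000
UCL = c̄ + 3√c̄ = 6.0000 + 3 × √6.0000 = 6.0000 + 3 × 2.4495 = 13.3485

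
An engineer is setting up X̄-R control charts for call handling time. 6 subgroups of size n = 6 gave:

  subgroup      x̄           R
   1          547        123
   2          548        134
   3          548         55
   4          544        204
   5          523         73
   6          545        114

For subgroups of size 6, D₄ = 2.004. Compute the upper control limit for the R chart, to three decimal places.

R̄ = (123 + 134 + 55 + 204 + 73 + 114) / 6 = 703.0000 / 6 = 117.1667
UCL_R = D₄·R̄ = 2.004 × 117.1667 = 234.8020

234.802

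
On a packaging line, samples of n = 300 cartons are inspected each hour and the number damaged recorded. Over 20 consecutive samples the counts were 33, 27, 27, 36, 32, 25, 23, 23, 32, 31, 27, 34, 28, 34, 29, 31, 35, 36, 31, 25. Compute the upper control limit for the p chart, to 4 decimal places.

p̄ = Σdᵢ / (k·n) = 599 / (20 × 300) = 0.09983
UCL = p̄ + 3·√(p̄(1−p̄)/n) = 0.09983 + 3 × √(0.09983×0.90017/300) = 0.09983 + 3 × 0.01731 = 0.15176

0.1518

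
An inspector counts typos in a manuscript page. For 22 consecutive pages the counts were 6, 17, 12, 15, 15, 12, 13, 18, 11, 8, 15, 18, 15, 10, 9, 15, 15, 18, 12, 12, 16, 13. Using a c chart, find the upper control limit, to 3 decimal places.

c̄ = (6 + 17 + 12 + 15 + 15 + 12 + 13 + 18 + 11 + 8 + 15 + 18 + 15 + 10 + 9 + 15 + 15 + 18 + 12 + 12 + 16 + 13) / 22 = 295 / 22 = 13.4091
UCL = c̄ + 3√c̄ = 13.4091 + 3 × √13.4091 = 13.4091 + 3 × 3.6618 = 24.3946

24.395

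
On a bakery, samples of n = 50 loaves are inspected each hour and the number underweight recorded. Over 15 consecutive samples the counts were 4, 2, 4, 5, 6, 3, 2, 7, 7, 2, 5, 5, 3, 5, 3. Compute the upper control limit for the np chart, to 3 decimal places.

p̄ = Σdᵢ / (k·n) = 63 / (15 × 50) = 0.08400
UCL = np̄ + 3·√(np̄(1−p̄)) = 4.2000 + 3 × √(4.2000×0.91600) = 4.2000 + 3 × 1.9614 = 10.0843

10.084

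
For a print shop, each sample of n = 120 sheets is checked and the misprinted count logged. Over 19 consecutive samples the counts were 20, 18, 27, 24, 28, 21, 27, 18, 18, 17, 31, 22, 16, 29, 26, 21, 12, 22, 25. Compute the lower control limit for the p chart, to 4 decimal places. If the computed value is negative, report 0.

0.0787

p̄ = Σdᵢ / (k·n) = 422 / (19 × 120) = 0.18509
LCL = p̄ − 3·√(p̄(1−p̄)/n) = 0.18509 − 3 × 0.03545 = 0.07873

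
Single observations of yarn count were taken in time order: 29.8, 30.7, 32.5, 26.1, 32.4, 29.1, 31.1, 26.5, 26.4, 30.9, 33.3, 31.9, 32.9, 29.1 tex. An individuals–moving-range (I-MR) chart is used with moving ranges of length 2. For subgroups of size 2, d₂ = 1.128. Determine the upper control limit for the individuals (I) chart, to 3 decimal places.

X̄ = (29.8 + 30.7 + 32.5 + 26.1 + 32.4 + 29.1 + 31.1 + 26.5 + 26.4 + 30.9 + 33.3 + 31.9 + 32.9 + 29.1) / 14 = 30.1929
Moving ranges: 0.9, 1.8, 6.4, 6.3, 3.3, 2.0, 4.6, 0.1, 4.5, 2.4, 1.4, 1.0, 3.8; M̄R̄ = 38.5000 / 13 = 2.9615
UCL = X̄ + 3·M̄R̄/d₂ = 30.1929 + 3 × 2.9615 / 1.128 = 38.0693

38.069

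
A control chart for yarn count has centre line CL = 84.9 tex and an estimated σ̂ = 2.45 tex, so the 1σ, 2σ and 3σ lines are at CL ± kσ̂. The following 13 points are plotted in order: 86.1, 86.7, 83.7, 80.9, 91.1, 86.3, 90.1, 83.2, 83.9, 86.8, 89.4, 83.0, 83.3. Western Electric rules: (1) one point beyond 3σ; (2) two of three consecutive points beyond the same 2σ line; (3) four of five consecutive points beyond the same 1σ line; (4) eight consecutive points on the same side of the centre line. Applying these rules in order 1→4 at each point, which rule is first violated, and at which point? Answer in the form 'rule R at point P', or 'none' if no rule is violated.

Zone of each point (C = within 1σ̂, B = 1σ̂–2σ̂, A = 2σ̂–3σ̂, * = beyond 3σ̂; sign = side of CL): 1:+C, 2:+C, 3:-C, 4:-B, 5:+A, 6:+C, 7:+A, 8:-C, 9:-C, 10:+C, 11:+B, 12:-C, 13:-C
Rule 2 (two of three consecutive points beyond the same 2σ limit) is satisfied at point 7.

rule 2 at point 7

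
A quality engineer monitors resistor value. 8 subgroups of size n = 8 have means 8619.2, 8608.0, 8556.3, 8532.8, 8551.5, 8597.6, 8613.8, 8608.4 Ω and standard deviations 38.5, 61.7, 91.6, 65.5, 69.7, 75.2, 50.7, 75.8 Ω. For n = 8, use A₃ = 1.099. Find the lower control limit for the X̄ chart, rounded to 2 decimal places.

8513.32

X̄̄ = (8619.2 + 8608.0 + 8556.3 + 8532.8 + 8551.5 + 8597.6 + 8613.8 + 8608.4) / 8 = 8585.9500
s̄ = (38.5 + 61.7 + 91.6 + 65.5 + 69.7 + 75.2 + 50.7 + 75.8) / 8 = 66.0875
LCL = X̄̄ − A₃·s̄ = 8585.9500 − 1.099 × 66.0875 = 8513.3198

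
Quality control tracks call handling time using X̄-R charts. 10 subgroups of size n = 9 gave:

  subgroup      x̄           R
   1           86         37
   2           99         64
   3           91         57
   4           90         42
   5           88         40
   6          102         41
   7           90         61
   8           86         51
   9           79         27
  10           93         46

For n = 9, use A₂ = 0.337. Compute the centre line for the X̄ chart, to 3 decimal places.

X̄̄ = (86 + 99 + 91 + 90 + 88 + 102 + 90 + 86 + 79 + 93) / 10 = 904.0000 / 10 = 90.4000
CL = X̄̄ = 90.4000

90.400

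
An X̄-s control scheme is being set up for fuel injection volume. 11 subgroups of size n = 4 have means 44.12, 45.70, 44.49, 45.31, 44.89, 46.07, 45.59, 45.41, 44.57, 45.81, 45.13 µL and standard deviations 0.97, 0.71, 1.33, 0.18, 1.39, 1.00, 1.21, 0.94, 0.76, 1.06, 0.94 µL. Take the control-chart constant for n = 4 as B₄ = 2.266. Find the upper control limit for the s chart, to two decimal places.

2.16

s̄ = (0.97 + 0.71 + 1.33 + 0.18 + 1.39 + 1.00 + 1.21 + 0.94 + 0.76 + 1.06 + 0.94) / 11 = 0.9536
UCL_s = B₄·s̄ = 2.266 × 0.9536 = 2.1609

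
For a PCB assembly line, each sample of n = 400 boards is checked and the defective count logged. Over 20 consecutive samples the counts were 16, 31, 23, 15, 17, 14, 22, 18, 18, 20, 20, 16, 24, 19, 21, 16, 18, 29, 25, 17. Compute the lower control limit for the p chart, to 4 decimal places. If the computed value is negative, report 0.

p̄ = Σdᵢ / (k·n) = 399 / (20 × 400) = 0.04988
LCL = p̄ − 3·√(p̄(1−p̄)/n) = 0.04988 − 3 × 0.01088 = 0.01722

0.0172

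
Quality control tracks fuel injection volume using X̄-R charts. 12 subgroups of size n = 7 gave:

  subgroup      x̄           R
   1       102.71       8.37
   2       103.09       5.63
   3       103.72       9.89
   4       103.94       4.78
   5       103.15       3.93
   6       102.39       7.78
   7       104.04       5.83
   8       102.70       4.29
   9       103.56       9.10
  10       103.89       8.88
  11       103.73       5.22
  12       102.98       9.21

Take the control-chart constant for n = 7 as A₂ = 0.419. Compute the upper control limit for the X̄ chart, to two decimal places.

X̄̄ = (102.71 + 103.09 + 103.72 + 103.94 + 103.15 + 102.39 + 104.04 + 102.70 + 103.56 + 103.89 + 103.73 + 102.98) / 12 = 1239.9000 / 12 = 103.3250
R̄ = (8.37 + 5.63 + 9.89 + 4.78 + 3.93 + 7.78 + 5.83 + 4.29 + 9.10 + 8.88 + 5.22 + 9.21) / 12 = 82.9100 / 12 = 6.9092
UCL = X̄̄ + A₂·R̄ = 103.3250 + 0.419 × 6.9092 = 106.2199

106.22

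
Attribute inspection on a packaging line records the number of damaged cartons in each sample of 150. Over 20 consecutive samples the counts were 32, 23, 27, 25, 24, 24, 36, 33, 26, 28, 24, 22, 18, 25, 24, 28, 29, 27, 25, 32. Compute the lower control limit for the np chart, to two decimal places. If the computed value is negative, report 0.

p̄ = Σdᵢ / (k·n) = 532 / (20 × 150) = 0.17733
LCL = np̄ − 3·√(np̄(1−p̄)) = 26.6000 − 3 × 4.6779 = 12.5662

12.57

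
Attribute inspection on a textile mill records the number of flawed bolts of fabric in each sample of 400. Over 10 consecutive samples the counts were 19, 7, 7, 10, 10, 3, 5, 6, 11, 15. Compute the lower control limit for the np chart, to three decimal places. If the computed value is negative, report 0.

p̄ = Σdᵢ / (k·n) = 93 / (10 × 400) = 0.02325
LCL = np̄ − 3·√(np̄(1−p̄)) = 9.3000 − 3 × 3.0139 = 0.2582

0.258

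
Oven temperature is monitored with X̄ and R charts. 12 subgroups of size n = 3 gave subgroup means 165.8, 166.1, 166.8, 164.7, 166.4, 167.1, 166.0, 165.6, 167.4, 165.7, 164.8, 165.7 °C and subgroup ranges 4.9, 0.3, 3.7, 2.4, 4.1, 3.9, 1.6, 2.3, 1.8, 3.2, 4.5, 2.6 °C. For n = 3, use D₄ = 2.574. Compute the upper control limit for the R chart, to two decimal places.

R̄ = (4.9 + 0.3 + 3.7 + 2.4 + 4.1 + 3.9 + 1.6 + 2.3 + 1.8 + 3.2 + 4.5 + 2.6) / 12 = 35.3000 / 12 = 2.9417
UCL_R = D₄·R̄ = 2.574 × 2.9417 = 7.5718

7.57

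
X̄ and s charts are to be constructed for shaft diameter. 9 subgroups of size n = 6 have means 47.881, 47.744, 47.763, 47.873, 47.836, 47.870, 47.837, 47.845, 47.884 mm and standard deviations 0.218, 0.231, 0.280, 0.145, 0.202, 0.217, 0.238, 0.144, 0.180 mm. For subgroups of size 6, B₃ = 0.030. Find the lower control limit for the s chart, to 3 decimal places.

s̄ = (0.218 + 0.231 + 0.280 + 0.145 + 0.202 + 0.217 + 0.238 + 0.144 + 0.180) / 9 = 0.2061
LCL_s = B₃·s̄ = 0.030 × 0.2061 = 0.0062

0.006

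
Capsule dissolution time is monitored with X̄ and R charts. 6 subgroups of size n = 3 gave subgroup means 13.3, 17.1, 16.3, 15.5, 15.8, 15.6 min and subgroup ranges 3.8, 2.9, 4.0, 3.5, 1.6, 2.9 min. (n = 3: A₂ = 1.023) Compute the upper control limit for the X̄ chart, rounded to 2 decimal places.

18.79

X̄̄ = (13.3 + 17.1 + 16.3 + 15.5 + 15.8 + 15.6) / 6 = 93.6000 / 6 = 15.6000
R̄ = (3.8 + 2.9 + 4.0 + 3.5 + 1.6 + 2.9) / 6 = 18.7000 / 6 = 3.1167
UCL = X̄̄ + A₂·R̄ = 15.6000 + 1.023 × 3.1167 = 18.7884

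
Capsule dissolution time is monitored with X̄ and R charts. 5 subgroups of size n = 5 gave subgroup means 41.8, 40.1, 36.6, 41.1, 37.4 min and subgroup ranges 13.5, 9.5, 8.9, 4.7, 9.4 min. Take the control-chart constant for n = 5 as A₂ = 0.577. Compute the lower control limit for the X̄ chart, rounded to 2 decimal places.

34.09

X̄̄ = (41.8 + 40.1 + 36.6 + 41.1 + 37.4) / 5 = 197.0000 / 5 = 39.4000
R̄ = (13.5 + 9.5 + 8.9 + 4.7 + 9.4) / 5 = 46.0000 / 5 = 9.2000
LCL = X̄̄ − A₂·R̄ = 39.4000 − 0.577 × 9.2000 = 34.0916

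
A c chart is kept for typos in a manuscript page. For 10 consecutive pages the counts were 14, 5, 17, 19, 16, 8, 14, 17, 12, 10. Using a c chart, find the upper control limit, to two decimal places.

24.10

c̄ = (14 + 5 + 17 + 19 + 16 + 8 + 14 + 17 + 12 + 10) / 10 = 132 / 10 = 13.2000
UCL = c̄ + 3√c̄ = 13.2000 + 3 × √13.2000 = 13.2000 + 3 × 3.6332 = 24.0995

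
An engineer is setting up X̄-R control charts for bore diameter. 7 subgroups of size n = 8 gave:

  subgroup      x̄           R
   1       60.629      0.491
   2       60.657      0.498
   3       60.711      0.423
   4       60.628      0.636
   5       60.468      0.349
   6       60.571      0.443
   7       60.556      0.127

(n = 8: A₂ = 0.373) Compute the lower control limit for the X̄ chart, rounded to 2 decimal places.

X̄̄ = (60.629 + 60.657 + 60.711 + 60.628 + 60.468 + 60.571 + 60.556) / 7 = 424.2200 / 7 = 60.6029
R̄ = (0.491 + 0.498 + 0.423 + 0.636 + 0.349 + 0.443 + 0.127) / 7 = 2.9670 / 7 = 0.4239
LCL = X̄̄ − A₂·R̄ = 60.6029 − 0.373 × 0.4239 = 60.4448

60.44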